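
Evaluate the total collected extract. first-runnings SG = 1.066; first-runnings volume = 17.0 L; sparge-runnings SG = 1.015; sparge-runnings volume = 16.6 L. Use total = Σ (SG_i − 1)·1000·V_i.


first = (1.066 − 1)·1000·17.0 = 1122.0000
sparge = (1.015 − 1)·1000·16.6 = 249.0000
total = 1122.0000 + 249.0000

1371.0000 gravity·L


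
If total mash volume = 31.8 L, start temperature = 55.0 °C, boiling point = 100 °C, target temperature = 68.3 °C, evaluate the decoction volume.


V_dec = V_total·(T_target − T_start)/(T_boil − T_start)
V_dec = 31.8·(68.3 − 55.0)/(100 − 55.0)

9.3987 L


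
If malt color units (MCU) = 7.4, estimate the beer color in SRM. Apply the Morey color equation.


SRM = 1.4922 · MCU^0.6859
SRM = 1.4922 · 7.4^0.6859

5.8889 SRM


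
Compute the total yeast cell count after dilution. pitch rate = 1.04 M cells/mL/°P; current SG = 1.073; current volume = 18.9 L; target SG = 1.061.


V_w = V·((SG_c−1)/(SG_t−1)−1);  °P = 259 − 259/SG_t;  cells = rate·(V+V_w)·°P
V_w = 18.9·((1.073−1)/(1.061−1)−1) = 3.7180
V_final = 18.9 + 3.7180 = 22.6180
°P = 259 − 259/1.061 = 14.8907
cells = 1.04·22.6180·14.8907

350.2695 billion cells


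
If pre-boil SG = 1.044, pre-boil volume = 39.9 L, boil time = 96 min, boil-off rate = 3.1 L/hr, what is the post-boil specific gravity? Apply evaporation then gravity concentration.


V_post = V_pre − rate·(t/60);  SG_post = 1 + (SG_pre−1)·V_pre/V_post
V_post = 39.9 − 3.1·(96/60) = 34.9400
SG_post = 1 + (1.044 − 1)·39.9/34.9400

1.0502


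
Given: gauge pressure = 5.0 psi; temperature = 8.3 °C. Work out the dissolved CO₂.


vols = (P + 14.695)·(0.01821 + 0.09011·e^(−0.04·T))
vols = (5.0 + 14.695)·(0.01821 + 0.09011·e^(−0.04·8.3))

1.6320 volumes


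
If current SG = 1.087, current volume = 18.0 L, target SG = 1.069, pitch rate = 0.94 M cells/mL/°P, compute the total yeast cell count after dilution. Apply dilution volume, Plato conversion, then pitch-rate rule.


V_w = V·((SG_c−1)/(SG_t−1)−1);  °P = 259 − 259/SG_t;  cells = rate·(V+V_w)·°P
V_w = 18.0·((1.087−1)/(1.069−1)−1) = 4.6957
V_final = 18.0 + 4.6957 = 22.6957
°P = 259 − 259/1.069 = 16.7175
cells = 0.94·22.6957·16.7175

356.6495 billion cells


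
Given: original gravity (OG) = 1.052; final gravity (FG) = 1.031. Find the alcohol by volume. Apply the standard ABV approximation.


ABV = (OG − FG) · 131.25
ABV = (1.052 − 1.031) · 131.25

2.7563 % ABV


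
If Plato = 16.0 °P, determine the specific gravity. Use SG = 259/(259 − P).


SG = 259/(259 − 16.0)

1.0658


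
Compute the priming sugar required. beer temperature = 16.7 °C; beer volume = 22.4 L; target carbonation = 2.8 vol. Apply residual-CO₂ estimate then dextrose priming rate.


residual = 14.695·(0.01821 + 0.09011·e^(−0.04·T));  sugar = (target − residual)·4.0·V
residual = 14.695·(0.01821 + 0.09011·e^(−0.04·16.7)) = 0.9465
sugar = (2.8 − 0.9465)·4.0·22.4

166.0700 g


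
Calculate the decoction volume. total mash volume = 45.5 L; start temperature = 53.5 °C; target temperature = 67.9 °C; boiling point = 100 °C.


V_dec = V_total·(T_target − T_start)/(T_boil − T_start)
V_dec = 45.5·(67.9 − 53.5)/(100 − 53.5)

14.0903 L


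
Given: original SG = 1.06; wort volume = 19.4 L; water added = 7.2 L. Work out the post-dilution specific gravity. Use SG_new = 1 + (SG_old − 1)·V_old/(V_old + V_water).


pts = (1.06 − 1)·1000·19.4/(19.4 + 7.2) = 43.7594
SG_new = 1 + 43.7594/1000

1.0438


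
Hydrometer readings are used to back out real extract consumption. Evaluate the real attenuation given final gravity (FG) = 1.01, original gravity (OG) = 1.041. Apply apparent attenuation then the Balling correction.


AA = (OG−FG)/(OG−1)·100;  RA = AA·0.8192
AA = (1.041 − 1.01)/(1.041 − 1)·100 = 75.6098
RA = 75.6098·0.8192

61.9395 %


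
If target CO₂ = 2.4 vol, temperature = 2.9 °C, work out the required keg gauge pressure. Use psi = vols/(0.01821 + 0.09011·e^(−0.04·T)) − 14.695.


psi = 2.4/(0.01821 + 0.09011·e^(−0.04·2.9)) − 14.695

9.6827 psi


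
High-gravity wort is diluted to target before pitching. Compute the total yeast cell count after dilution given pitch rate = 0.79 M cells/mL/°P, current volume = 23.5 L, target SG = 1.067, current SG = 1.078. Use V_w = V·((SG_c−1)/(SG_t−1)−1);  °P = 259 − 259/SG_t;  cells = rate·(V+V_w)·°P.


V_w = 23.5·((1.078−1)/(1.067−1)−1) = 3.8582
V_final = 23.5 + 3.8582 = 27.3582
°P = 259 − 259/1.067 = 16.2634
cells = 0.79·27.3582·16.2634

351.4997 billion cells


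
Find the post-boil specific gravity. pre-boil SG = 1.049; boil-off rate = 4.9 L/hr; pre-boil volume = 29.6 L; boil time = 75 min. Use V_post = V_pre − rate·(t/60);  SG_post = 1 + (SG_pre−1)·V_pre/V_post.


V_post = 29.6 − 4.9·(75/60) = 23.4750
SG_post = 1 + (1.049 − 1)·29.6/23.4750

1.0618


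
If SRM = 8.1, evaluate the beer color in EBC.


EBC = SRM · 1.97
EBC = 8.1 · 1.97

15.9570 EBC


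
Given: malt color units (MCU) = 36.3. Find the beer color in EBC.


SRM = 1.4922·MCU^0.6859;  EBC = SRM·1.97
SRM = 1.4922·36.3^0.6859 = 17.5294
EBC = 17.5294·1.97

34.5329 EBC


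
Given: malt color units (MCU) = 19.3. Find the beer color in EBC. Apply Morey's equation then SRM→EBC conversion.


SRM = 1.4922·MCU^0.6859;  EBC = SRM·1.97
SRM = 1.4922·19.3^0.6859 = 11.3656
EBC = 11.3656·1.97

22.3902 EBC


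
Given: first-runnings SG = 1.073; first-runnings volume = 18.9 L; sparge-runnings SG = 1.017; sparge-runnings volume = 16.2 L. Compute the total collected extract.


total = Σ (SG_i − 1)·1000·V_i
first = (1.073 − 1)·1000·18.9 = 1379.7000
sparge = (1.017 − 1)·1000·16.2 = 275.4000
total = 1379.7000 + 275.4000

1655.1000 gravity·L


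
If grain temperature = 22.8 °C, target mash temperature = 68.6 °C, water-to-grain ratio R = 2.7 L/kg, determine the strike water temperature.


T_strike = (0.41/R)·(T_mash − T_grain) + T_mash
T_strike = (0.41/2.7)·(68.6 − 22.8) + 68.6

75.5548 °C


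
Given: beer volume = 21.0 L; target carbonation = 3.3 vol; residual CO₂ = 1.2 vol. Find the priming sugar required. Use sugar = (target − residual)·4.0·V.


sugar = (3.3 − 1.2)·4.0·21.0

176.4000 g


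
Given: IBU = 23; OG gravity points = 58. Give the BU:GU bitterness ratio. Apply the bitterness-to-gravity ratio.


BU:GU = IBU / OG_points
BU:GU = 23 / 58

0.3966


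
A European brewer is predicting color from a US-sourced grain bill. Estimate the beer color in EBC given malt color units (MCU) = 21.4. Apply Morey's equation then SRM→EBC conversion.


SRM = 1.4922·MCU^0.6859;  EBC = SRM·1.97
SRM = 1.4922·21.4^0.6859 = 12.1999
EBC = 12.1999·1.97

24.0339 EBC


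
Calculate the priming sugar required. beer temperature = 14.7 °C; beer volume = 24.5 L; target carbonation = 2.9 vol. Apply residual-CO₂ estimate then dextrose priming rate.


residual = 14.695·(0.01821 + 0.09011·e^(−0.04·T));  sugar = (target − residual)·4.0·V
residual = 14.695·(0.01821 + 0.09011·e^(−0.04·14.7)) = 1.0031
sugar = (2.9 − 1.0031)·4.0·24.5

185.8975 g


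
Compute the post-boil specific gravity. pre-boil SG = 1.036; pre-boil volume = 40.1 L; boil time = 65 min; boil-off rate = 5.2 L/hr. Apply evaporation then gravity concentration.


V_post = V_pre − rate·(t/60);  SG_post = 1 + (SG_pre−1)·V_pre/V_post
V_post = 40.1 − 5.2·(65/60) = 34.4667
SG_post = 1 + (1.036 − 1)·40.1/34.4667

1.0419


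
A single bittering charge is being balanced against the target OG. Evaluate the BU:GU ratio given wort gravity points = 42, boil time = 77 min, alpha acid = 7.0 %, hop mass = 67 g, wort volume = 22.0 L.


U = 1.65·0.000125^(GP/1000)·(1−e^(−0.04t))/4.15;  IBU = (α/100)·m·U·1000/V;  BU:GU = IBU/GP
U = 1.65·0.000125^(42/1000)·(1−e^(−0.04·77))/4.15 = 0.2601
IBU = (7.0/100)·67·0.2601·1000/22.0 = 55.4400
BU:GU = 55.4400/42

1.3200


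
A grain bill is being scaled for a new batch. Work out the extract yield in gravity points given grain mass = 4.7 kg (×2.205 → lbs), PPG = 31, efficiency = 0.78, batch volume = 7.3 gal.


points = lbs × PPG × eff / vol
lbs = 4.7 × 2.205 = 10.3635
points = 10.3635 × 31 × 0.78 / 7.3

34.3273 points


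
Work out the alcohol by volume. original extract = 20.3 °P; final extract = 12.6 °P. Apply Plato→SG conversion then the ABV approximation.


SG = 259/(259 − P);  ABV = (OG − FG)·131.25
OG = 259/(259 − 20.3) = 1.0850
FG = 259/(259 − 12.6) = 1.0511
ABV = (1.0850 − 1.0511)·131.25

4.4504 % ABV


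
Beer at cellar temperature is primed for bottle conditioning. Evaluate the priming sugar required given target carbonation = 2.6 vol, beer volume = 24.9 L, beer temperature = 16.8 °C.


residual = 14.695·(0.01821 + 0.09011·e^(−0.04·T));  sugar = (target − residual)·4.0·V
residual = 14.695·(0.01821 + 0.09011·e^(−0.04·16.8)) = 0.9438
sugar = (2.6 − 0.9438)·4.0·24.9

164.9546 g


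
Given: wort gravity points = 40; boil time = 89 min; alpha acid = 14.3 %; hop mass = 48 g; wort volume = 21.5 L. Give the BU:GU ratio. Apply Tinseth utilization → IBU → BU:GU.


U = 1.65·0.000125^(GP/1000)·(1−e^(−0.04t))/4.15;  IBU = (α/100)·m·U·1000/V;  BU:GU = IBU/GP
U = 1.65·0.000125^(40/1000)·(1−e^(−0.04·89))/4.15 = 0.2696
IBU = (14.3/100)·48·0.2696·1000/21.5 = 86.0838
BU:GU = 86.0838/40

2.1521


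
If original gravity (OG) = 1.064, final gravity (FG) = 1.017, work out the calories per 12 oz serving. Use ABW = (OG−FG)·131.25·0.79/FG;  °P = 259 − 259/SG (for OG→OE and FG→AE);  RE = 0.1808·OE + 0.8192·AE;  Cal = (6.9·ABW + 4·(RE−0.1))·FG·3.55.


ABW = (1.064 − 1.017)·131.25·0.79/1.017 = 4.7919
OE = 259 − 259/1.064 = 15.5789 °P
AE = 259 − 259/1.017 = 4.3294 °P
RE = 0.1808·15.5789 + 0.8192·4.3294 = 6.3633 °P
Cal = (6.9·4.7919 + 4·(6.3633−0.1))·1.017·3.55

209.8229 kcal


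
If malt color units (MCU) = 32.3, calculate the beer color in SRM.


SRM = 1.4922 · MCU^0.6859
SRM = 1.4922 · 32.3^0.6859

16.1804 SRM


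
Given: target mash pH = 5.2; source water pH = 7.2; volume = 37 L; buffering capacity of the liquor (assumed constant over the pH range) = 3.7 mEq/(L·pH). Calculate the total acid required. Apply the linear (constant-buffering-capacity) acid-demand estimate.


acid = buffering capacity · (pH_source − pH_target) · V
acid = 3.7 · (7.2 − 5.2) · 37

273.8000 mEq


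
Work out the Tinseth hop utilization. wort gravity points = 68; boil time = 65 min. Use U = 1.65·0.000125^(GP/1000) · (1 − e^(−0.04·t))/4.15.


bigness = 1.65·0.000125^(68/1000) = 0.8955
boil_factor = (1 − e^(−0.04·65))/4.15 = 0.2231
U = 0.8955 · 0.2231

0.1998


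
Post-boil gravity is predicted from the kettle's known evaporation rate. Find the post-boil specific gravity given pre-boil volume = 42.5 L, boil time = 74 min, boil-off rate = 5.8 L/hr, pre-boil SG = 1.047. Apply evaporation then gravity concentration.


V_post = V_pre − rate·(t/60);  SG_post = 1 + (SG_pre−1)·V_pre/V_post
V_post = 42.5 − 5.8·(74/60) = 35.3467
SG_post = 1 + (1.047 − 1)·42.5/35.3467

1.0565


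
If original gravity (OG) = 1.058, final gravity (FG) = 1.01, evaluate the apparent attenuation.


AA = (OG − FG)/(OG − 1) · 100
AA = (1.058 − 1.01)/(1.058 − 1) · 100

82.7586 %


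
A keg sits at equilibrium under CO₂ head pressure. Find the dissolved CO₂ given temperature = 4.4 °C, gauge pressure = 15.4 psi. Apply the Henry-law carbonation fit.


vols = (P + 14.695)·(0.01821 + 0.09011·e^(−0.04·T))
vols = (15.4 + 14.695)·(0.01821 + 0.09011·e^(−0.04·4.4))

2.8222 volumes


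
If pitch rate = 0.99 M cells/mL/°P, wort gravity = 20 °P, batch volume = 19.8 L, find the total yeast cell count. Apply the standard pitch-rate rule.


cells (billions) = rate · V_L · °P
cells = 0.99 · 19.8 · 20

392.0400 billion cells


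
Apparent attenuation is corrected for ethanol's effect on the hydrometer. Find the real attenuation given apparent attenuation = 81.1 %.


RA = AA · 0.8192
RA = 81.1 · 0.8192

66.4371 %


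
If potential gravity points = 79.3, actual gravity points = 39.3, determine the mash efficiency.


efficiency = actual / potential × 100
efficiency = 39.3 / 79.3 × 100

49.5586 %


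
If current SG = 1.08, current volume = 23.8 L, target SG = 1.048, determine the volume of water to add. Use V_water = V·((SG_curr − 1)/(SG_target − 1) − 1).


V_water = 23.8·((1.08 − 1)/(1.048 − 1) − 1)

15.8667 L


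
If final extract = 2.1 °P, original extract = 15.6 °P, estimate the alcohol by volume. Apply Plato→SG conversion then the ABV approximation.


SG = 259/(259 − P);  ABV = (OG − FG)·131.25
OG = 259/(259 − 15.6) = 1.0641
FG = 259/(259 − 2.1) = 1.0082
ABV = (1.0641 − 1.0082)·131.25

7.3392 % ABV


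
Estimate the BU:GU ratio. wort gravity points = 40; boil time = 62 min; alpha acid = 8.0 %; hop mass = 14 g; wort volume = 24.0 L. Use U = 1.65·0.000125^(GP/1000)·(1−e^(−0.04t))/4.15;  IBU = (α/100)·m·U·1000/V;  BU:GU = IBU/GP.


U = 1.65·0.000125^(40/1000)·(1−e^(−0.04·62))/4.15 = 0.2543
IBU = (8.0/100)·14·0.2543·1000/24.0 = 11.8669
BU:GU = 11.8669/40

0.2967


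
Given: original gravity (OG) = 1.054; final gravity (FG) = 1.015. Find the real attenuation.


AA = (OG−FG)/(OG−1)·100;  RA = AA·0.8192
AA = (1.054 − 1.015)/(1.054 − 1)·100 = 72.2222
RA = 72.2222·0.8192

59.1644 %


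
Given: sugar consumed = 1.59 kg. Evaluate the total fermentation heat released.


Q = m_sugar · 590 kJ/kg
Q = 1.59 · 590

938.1000 kJ


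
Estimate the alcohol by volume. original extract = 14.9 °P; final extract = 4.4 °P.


SG = 259/(259 − P);  ABV = (OG − FG)·131.25
OG = 259/(259 − 14.9) = 1.0610
FG = 259/(259 − 4.4) = 1.0173
ABV = (1.0610 − 1.0173)·131.25

5.7433 % ABV


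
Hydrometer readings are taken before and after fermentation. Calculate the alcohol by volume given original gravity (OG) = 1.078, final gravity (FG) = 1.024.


ABV = (OG − FG) · 131.25
ABV = (1.078 − 1.024) · 131.25

7.0875 % ABV


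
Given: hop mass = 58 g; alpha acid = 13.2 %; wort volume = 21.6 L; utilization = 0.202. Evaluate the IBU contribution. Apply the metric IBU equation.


IBU = (α/100)·mass·U·1000 / V
IBU = (13.2/100)·58·0.202·1000 / 21.6

71.5978 IBU


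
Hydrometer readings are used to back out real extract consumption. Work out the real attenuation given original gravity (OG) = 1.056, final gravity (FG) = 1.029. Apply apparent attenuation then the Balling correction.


AA = (OG−FG)/(OG−1)·100;  RA = AA·0.8192
AA = (1.056 − 1.029)/(1.056 − 1)·100 = 48.2143
RA = 48.2143·0.8192

39.4971 %


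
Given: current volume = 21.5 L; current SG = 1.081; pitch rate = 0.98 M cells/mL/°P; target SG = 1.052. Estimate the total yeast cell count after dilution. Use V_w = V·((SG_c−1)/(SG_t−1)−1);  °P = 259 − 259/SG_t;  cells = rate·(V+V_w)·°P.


V_w = 21.5·((1.081−1)/(1.052−1)−1) = 11.9904
V_final = 21.5 + 11.9904 = 33.4904
°P = 259 − 259/1.052 = 12.8023
cells = 0.98·33.4904·12.8023

420.1783 billion cells


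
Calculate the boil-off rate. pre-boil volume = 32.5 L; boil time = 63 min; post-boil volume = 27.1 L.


rate = (V_pre − V_post) / (t_min/60)
rate = (32.5 − 27.1) / (63/60)

5.1429 L/hr


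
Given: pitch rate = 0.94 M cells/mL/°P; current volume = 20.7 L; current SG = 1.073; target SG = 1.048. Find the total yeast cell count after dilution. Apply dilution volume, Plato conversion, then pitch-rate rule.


V_w = V·((SG_c−1)/(SG_t−1)−1);  °P = 259 − 259/SG_t;  cells = rate·(V+V_w)·°P
V_w = 20.7·((1.073−1)/(1.048−1)−1) = 10.7812
V_final = 20.7 + 10.7812 = 31.4812
°P = 259 − 259/1.048 = 11.8626
cells = 0.94·31.4812·11.8626

351.0424 billion cells


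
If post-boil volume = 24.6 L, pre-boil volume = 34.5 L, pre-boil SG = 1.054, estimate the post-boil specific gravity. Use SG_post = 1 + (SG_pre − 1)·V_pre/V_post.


pts_pre = (1.054 − 1)·1000 = 54.0000
pts_post = 54.0000·34.5/24.6 = 75.7317
SG_post = 1 + 75.7317/1000

1.0757


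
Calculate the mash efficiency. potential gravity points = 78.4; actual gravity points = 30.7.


efficiency = actual / potential × 100
efficiency = 30.7 / 78.4 × 100

39.1582 %


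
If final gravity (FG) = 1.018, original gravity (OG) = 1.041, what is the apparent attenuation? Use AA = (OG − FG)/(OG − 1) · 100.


AA = (1.041 − 1.018)/(1.041 − 1) · 100

56.0976 %


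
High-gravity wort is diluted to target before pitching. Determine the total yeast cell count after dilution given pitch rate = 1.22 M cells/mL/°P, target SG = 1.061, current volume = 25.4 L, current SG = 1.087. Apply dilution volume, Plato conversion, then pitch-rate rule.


V_w = V·((SG_c−1)/(SG_t−1)−1);  °P = 259 − 259/SG_t;  cells = rate·(V+V_w)·°P
V_w = 25.4·((1.087−1)/(1.061−1)−1) = 10.8262
V_final = 25.4 + 10.8262 = 36.2262
°P = 259 − 259/1.061 = 14.8907
cells = 1.22·36.2262·14.8907

658.1080 billion cells


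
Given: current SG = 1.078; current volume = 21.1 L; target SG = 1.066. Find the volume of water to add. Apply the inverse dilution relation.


V_water = V·((SG_curr − 1)/(SG_target − 1) − 1)
V_water = 21.1·((1.078 − 1)/(1.066 − 1) − 1)

3.8364 L


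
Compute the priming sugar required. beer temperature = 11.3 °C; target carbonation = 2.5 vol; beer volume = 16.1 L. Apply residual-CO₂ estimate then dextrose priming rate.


residual = 14.695·(0.01821 + 0.09011·e^(−0.04·T));  sugar = (target − residual)·4.0·V
residual = 14.695·(0.01821 + 0.09011·e^(−0.04·11.3)) = 1.1102
sugar = (2.5 − 1.1102)·4.0·16.1

89.5009 g


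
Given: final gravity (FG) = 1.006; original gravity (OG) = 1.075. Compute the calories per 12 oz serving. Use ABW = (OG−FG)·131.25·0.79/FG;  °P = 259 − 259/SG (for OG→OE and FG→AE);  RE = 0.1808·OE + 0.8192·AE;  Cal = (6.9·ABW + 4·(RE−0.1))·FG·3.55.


ABW = (1.075 − 1.006)·131.25·0.79/1.006 = 7.1118
OE = 259 − 259/1.075 = 18.0698 °P
AE = 259 − 259/1.006 = 1.5447 °P
RE = 0.1808·18.0698 + 0.8192·1.5447 = 4.5325 °P
Cal = (6.9·7.1118 + 4·(4.5325−0.1))·1.006·3.55

238.5665 kcal


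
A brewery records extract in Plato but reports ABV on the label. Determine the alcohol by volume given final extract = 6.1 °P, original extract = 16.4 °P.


SG = 259/(259 − P);  ABV = (OG − FG)·131.25
OG = 259/(259 − 16.4) = 1.0676
FG = 259/(259 − 6.1) = 1.0241
ABV = (1.0676 − 1.0241)·131.25

5.7069 % ABV


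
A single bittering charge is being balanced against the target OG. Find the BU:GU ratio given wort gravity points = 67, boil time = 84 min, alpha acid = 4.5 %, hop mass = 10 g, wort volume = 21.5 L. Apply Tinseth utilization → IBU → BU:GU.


U = 1.65·0.000125^(GP/1000)·(1−e^(−0.04t))/4.15;  IBU = (α/100)·m·U·1000/V;  BU:GU = IBU/GP
U = 1.65·0.000125^(67/1000)·(1−e^(−0.04·84))/4.15 = 0.2102
IBU = (4.5/100)·10·0.2102·1000/21.5 = 4.3990
BU:GU = 4.3990/67

0.0657


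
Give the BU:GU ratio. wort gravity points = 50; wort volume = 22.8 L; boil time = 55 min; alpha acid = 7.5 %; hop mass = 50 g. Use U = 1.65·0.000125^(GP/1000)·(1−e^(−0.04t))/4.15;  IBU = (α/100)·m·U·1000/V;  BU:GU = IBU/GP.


U = 1.65·0.000125^(50/1000)·(1−e^(−0.04·55))/4.15 = 0.2256
IBU = (7.5/100)·50·0.2256·1000/22.8 = 37.1002
BU:GU = 37.1002/50

0.7420


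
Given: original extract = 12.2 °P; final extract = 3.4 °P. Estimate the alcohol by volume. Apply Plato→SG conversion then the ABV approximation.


SG = 259/(259 − P);  ABV = (OG − FG)·131.25
OG = 259/(259 − 12.2) = 1.0494
FG = 259/(259 − 3.4) = 1.0133
ABV = (1.0494 − 1.0133)·131.25

4.7422 % ABV


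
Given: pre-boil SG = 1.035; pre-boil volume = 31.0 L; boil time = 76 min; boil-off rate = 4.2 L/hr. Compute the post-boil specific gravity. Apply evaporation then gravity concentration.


V_post = V_pre − rate·(t/60);  SG_post = 1 + (SG_pre−1)·V_pre/V_post
V_post = 31.0 − 4.2·(76/60) = 25.6800
SG_post = 1 + (1.035 − 1)·31.0/25.6800

1.0423


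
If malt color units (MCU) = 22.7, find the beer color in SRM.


SRM = 1.4922 · MCU^0.6859
SRM = 1.4922 · 22.7^0.6859

12.7036 SRM


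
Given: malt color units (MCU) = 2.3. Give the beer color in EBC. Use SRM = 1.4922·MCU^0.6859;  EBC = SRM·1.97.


SRM = 1.4922·2.3^0.6859 = 2.6420
EBC = 2.6420·1.97

5.2048 EBC


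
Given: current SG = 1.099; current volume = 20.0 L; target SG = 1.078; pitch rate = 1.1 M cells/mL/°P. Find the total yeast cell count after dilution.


V_w = V·((SG_c−1)/(SG_t−1)−1);  °P = 259 − 259/SG_t;  cells = rate·(V+V_w)·°P
V_w = 20.0·((1.099−1)/(1.078−1)−1) = 5.3846
V_final = 20.0 + 5.3846 = 25.3846
°P = 259 − 259/1.078 = 18.7403
cells = 1.1·25.3846·18.7403

523.2857 billion cells


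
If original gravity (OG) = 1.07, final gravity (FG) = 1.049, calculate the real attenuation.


AA = (OG−FG)/(OG−1)·100;  RA = AA·0.8192
AA = (1.07 − 1.049)/(1.07 − 1)·100 = 30.0000
RA = 30.0000·0.8192

24.5760 %


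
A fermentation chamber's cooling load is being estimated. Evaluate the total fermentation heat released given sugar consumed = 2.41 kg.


Q = m_sugar · 590 kJ/kg
Q = 2.41 · 590

1421.9000 kJ


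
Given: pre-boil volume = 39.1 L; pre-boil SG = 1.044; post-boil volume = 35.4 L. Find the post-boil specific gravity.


SG_post = 1 + (SG_pre − 1)·V_pre/V_post
pts_pre = (1.044 − 1)·1000 = 44.0000
pts_post = 44.0000·39.1/35.4 = 48.5989
SG_post = 1 + 48.5989/1000

1.0486


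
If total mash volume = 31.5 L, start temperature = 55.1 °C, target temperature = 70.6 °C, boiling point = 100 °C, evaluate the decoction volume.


V_dec = V_total·(T_target − T_start)/(T_boil − T_start)
V_dec = 31.5·(70.6 − 55.1)/(100 − 55.1)

10.8742 L


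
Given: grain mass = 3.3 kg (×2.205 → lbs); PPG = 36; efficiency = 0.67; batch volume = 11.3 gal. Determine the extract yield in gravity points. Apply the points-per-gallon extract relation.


points = lbs × PPG × eff / vol
lbs = 3.3 × 2.205 = 7.2765
points = 7.2765 × 36 × 0.67 / 11.3

15.5318 points


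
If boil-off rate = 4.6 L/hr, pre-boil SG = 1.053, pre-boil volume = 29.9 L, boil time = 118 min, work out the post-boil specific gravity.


V_post = V_pre − rate·(t/60);  SG_post = 1 + (SG_pre−1)·V_pre/V_post
V_post = 29.9 − 4.6·(118/60) = 20.8533
SG_post = 1 + (1.053 − 1)·29.9/20.8533

1.0760


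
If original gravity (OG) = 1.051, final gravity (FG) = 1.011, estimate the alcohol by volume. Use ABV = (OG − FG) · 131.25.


ABV = (1.051 − 1.011) · 131.25

5.2500 % ABV


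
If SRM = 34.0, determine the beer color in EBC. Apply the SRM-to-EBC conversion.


EBC = SRM · 1.97
EBC = 34.0 · 1.97

66.9800 EBC


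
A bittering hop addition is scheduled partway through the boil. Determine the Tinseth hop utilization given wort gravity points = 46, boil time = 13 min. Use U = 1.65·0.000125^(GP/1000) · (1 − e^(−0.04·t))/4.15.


bigness = 1.65·0.000125^(46/1000) = 1.0913
boil_factor = (1 − e^(−0.04·13))/4.15 = 0.0977
U = 1.0913 · 0.0977

0.1066


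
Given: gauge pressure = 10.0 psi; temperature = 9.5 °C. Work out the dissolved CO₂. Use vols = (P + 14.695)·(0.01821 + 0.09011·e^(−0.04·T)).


vols = (10.0 + 14.695)·(0.01821 + 0.09011·e^(−0.04·9.5))

1.9715 volumes


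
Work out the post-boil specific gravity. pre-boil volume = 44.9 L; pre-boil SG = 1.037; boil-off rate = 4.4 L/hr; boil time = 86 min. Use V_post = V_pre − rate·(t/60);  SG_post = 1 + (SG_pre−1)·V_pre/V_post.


V_post = 44.9 − 4.4·(86/60) = 38.5933
SG_post = 1 + (1.037 − 1)·44.9/38.5933

1.0430


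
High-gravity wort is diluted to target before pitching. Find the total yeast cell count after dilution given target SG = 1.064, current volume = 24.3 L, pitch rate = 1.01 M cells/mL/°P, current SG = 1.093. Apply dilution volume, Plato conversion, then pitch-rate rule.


V_w = V·((SG_c−1)/(SG_t−1)−1);  °P = 259 − 259/SG_t;  cells = rate·(V+V_w)·°P
V_w = 24.3·((1.093−1)/(1.064−1)−1) = 11.0109
V_final = 24.3 + 11.0109 = 35.3109
°P = 259 − 259/1.064 = 15.5789
cells = 1.01·35.3109·15.5789

555.6083 billion cells


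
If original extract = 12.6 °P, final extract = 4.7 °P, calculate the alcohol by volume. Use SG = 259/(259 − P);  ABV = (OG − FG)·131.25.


OG = 259/(259 − 12.6) = 1.0511
FG = 259/(259 − 4.7) = 1.0185
ABV = (1.0511 − 1.0185)·131.25

4.2859 % ABV


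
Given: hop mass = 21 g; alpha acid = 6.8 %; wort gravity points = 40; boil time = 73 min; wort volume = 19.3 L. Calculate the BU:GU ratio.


U = 1.65·0.000125^(GP/1000)·(1−e^(−0.04t))/4.15;  IBU = (α/100)·m·U·1000/V;  BU:GU = IBU/GP
U = 1.65·0.000125^(40/1000)·(1−e^(−0.04·73))/4.15 = 0.2626
IBU = (6.8/100)·21·0.2626·1000/19.3 = 19.4270
BU:GU = 19.4270/40

0.4857


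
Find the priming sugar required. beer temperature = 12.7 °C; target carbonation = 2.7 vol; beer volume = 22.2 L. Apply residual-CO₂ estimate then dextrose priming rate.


residual = 14.695·(0.01821 + 0.09011·e^(−0.04·T));  sugar = (target − residual)·4.0·V
residual = 14.695·(0.01821 + 0.09011·e^(−0.04·12.7)) = 1.0643
sugar = (2.7 − 1.0643)·4.0·22.2

145.2463 g


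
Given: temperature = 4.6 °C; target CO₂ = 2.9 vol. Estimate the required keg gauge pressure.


psi = vols/(0.01821 + 0.09011·e^(−0.04·T)) − 14.695
psi = 2.9/(0.01821 + 0.09011·e^(−0.04·4.6)) − 14.695

16.4290 psi


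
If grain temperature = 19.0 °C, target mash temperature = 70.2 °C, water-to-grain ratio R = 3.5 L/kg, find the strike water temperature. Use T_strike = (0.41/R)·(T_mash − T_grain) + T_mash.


T_strike = (0.41/3.5)·(70.2 − 19.0) + 70.2

76.1977 °C


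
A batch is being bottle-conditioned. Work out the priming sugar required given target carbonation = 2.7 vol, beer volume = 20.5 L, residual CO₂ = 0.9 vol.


sugar = (target − residual)·4.0·V
sugar = (2.7 − 0.9)·4.0·20.5

147.6000 g


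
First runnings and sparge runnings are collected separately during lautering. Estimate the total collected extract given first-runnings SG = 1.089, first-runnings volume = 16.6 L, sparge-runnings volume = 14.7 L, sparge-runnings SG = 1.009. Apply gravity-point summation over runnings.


total = Σ (SG_i − 1)·1000·V_i
first = (1.089 − 1)·1000·16.6 = 1477.4000
sparge = (1.009 − 1)·1000·14.7 = 132.3000
total = 1477.4000 + 132.3000

1609.7000 gravity·L


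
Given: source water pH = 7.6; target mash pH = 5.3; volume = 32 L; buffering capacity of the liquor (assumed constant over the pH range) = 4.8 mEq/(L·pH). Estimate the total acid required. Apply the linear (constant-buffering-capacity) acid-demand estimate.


acid = buffering capacity · (pH_source − pH_target) · V
acid = 4.8 · (7.6 − 5.3) · 32

353.2800 mEq


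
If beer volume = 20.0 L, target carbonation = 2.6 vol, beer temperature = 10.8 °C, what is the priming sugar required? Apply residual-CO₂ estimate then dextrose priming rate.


residual = 14.695·(0.01821 + 0.09011·e^(−0.04·T));  sugar = (target − residual)·4.0·V
residual = 14.695·(0.01821 + 0.09011·e^(−0.04·10.8)) = 1.1273
sugar = (2.6 − 1.1273)·4.0·20.0

117.8194 g


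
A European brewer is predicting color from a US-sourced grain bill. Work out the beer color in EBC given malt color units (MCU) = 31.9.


SRM = 1.4922·MCU^0.6859;  EBC = SRM·1.97
SRM = 1.4922·31.9^0.6859 = 16.0427
EBC = 16.0427·1.97

31.6041 EBC


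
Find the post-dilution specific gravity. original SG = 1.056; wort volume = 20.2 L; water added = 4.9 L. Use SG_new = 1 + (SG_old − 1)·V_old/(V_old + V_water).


pts = (1.056 − 1)·1000·20.2/(20.2 + 4.9) = 45.0677
SG_new = 1 + 45.0677/1000

1.0451


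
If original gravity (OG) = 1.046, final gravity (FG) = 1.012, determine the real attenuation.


AA = (OG−FG)/(OG−1)·100;  RA = AA·0.8192
AA = (1.046 − 1.012)/(1.046 − 1)·100 = 73.9130
RA = 73.9130·0.8192

60.5496 %


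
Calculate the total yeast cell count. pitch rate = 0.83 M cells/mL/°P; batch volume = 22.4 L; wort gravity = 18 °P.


cells (billions) = rate · V_L · °P
cells = 0.83 · 22.4 · 18

334.6560 billion cells


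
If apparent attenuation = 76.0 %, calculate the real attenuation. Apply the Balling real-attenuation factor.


RA = AA · 0.8192
RA = 76.0 · 0.8192

62.2592 %


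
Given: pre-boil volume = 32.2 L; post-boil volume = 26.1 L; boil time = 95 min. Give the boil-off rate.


rate = (V_pre − V_post) / (t_min/60)
rate = (32.2 − 26.1) / (95/60)

3.8526 L/hr


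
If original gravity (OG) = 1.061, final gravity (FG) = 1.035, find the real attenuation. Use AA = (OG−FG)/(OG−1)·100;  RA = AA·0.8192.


AA = (1.061 − 1.035)/(1.061 − 1)·100 = 42.6230
RA = 42.6230·0.8192

34.9167 %


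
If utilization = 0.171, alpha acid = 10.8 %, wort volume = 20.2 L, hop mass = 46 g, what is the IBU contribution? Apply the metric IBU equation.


IBU = (α/100)·mass·U·1000 / V
IBU = (10.8/100)·46·0.171·1000 / 20.2

42.0558 IBU


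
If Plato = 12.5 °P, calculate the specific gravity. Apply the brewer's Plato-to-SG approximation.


SG = 259/(259 − P)
SG = 259/(259 − 12.5)

1.0507


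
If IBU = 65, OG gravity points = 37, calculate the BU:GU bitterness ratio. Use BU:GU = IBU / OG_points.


BU:GU = 65 / 37

1.7568


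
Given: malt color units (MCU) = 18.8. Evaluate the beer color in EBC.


SRM = 1.4922·MCU^0.6859;  EBC = SRM·1.97
SRM = 1.4922·18.8^0.6859 = 11.1628
EBC = 11.1628·1.97

21.9907 EBC


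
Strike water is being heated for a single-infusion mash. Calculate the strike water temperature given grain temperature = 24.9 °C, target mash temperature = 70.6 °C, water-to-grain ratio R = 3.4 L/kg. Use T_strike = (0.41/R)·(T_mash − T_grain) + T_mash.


T_strike = (0.41/3.4)·(70.6 − 24.9) + 70.6

76.1109 °C


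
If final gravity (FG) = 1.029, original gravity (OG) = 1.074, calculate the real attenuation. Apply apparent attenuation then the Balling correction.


AA = (OG−FG)/(OG−1)·100;  RA = AA·0.8192
AA = (1.074 − 1.029)/(1.074 − 1)·100 = 60.8108
RA = 60.8108·0.8192

49.8162 %


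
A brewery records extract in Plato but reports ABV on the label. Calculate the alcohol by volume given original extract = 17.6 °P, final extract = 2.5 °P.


SG = 259/(259 − P);  ABV = (OG − FG)·131.25
OG = 259/(259 − 17.6) = 1.0729
FG = 259/(259 − 2.5) = 1.0097
ABV = (1.0729 − 1.0097)·131.25

8.2899 % ABV


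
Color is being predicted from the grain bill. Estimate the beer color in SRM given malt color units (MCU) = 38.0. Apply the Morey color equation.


SRM = 1.4922 · MCU^0.6859
SRM = 1.4922 · 38.0^0.6859

18.0884 SRM


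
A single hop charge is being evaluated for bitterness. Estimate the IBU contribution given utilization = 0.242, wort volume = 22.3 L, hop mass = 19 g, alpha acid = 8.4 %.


IBU = (α/100)·mass·U·1000 / V
IBU = (8.4/100)·19·0.242·1000 / 22.3

17.3198 IBU


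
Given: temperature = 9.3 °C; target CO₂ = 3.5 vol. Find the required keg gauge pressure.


psi = vols/(0.01821 + 0.09011·e^(−0.04·T)) − 14.695
psi = 3.5/(0.01821 + 0.09011·e^(−0.04·9.3)) − 14.695

28.8765 psi


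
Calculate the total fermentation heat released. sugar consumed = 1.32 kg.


Q = m_sugar · 590 kJ/kg
Q = 1.32 · 590

778.8000 kJ


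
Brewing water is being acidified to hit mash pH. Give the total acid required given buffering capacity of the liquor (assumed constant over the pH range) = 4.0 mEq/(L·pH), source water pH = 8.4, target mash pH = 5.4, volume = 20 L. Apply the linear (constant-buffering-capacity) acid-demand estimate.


acid = buffering capacity · (pH_source − pH_target) · V
acid = 4.0 · (8.4 − 5.4) · 20

240.0000 mEq


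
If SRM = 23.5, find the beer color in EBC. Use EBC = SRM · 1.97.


EBC = 23.5 · 1.97

46.2950 EBC


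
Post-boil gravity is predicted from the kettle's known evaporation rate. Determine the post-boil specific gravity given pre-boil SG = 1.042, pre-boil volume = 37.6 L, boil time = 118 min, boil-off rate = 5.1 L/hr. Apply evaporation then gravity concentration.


V_post = V_pre − rate·(t/60);  SG_post = 1 + (SG_pre−1)·V_pre/V_post
V_post = 37.6 − 5.1·(118/60) = 27.5700
SG_post = 1 + (1.042 − 1)·37.6/27.5700

1.0573


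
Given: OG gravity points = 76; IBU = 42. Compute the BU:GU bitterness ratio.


BU:GU = IBU / OG_points
BU:GU = 42 / 76

0.5526


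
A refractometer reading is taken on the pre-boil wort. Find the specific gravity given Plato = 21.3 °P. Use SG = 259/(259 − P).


SG = 259/(259 − 21.3)

1.0896


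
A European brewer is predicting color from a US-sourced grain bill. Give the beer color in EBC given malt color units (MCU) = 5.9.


SRM = 1.4922·MCU^0.6859;  EBC = SRM·1.97
SRM = 1.4922·5.9^0.6859 = 5.0414
EBC = 5.0414·1.97

9.9316 EBC


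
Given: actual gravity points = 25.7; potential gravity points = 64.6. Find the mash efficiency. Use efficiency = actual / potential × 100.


efficiency = 25.7 / 64.6 × 100

39.7833 %


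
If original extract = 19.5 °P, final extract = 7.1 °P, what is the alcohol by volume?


SG = 259/(259 − P);  ABV = (OG − FG)·131.25
OG = 259/(259 − 19.5) = 1.0814
FG = 259/(259 − 7.1) = 1.0282
ABV = (1.0814 − 1.0282)·131.25

6.9869 % ABV


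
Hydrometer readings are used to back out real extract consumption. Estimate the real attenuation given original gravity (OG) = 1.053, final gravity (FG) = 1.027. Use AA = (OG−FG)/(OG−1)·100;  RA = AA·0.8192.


AA = (1.053 − 1.027)/(1.053 − 1)·100 = 49.0566
RA = 49.0566·0.8192

40.1872 %


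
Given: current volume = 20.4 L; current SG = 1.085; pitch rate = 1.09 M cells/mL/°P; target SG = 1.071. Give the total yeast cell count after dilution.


V_w = V·((SG_c−1)/(SG_t−1)−1);  °P = 259 − 259/SG_t;  cells = rate·(V+V_w)·°P
V_w = 20.4·((1.085−1)/(1.071−1)−1) = 4.0225
V_final = 20.4 + 4.0225 = 24.4225
°P = 259 − 259/1.071 = 17.1699
cells = 1.09·24.4225·17.1699

457.0733 billion cells


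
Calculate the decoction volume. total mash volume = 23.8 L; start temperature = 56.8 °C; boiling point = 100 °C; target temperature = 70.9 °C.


V_dec = V_total·(T_target − T_start)/(T_boil − T_start)
V_dec = 23.8·(70.9 − 56.8)/(100 − 56.8)

7.7681 L


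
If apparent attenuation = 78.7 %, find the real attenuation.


RA = AA · 0.8192
RA = 78.7 · 0.8192

64.4710 %


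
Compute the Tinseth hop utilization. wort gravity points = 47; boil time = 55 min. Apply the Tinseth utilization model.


U = 1.65·0.000125^(GP/1000) · (1 − e^(−0.04·t))/4.15
bigness = 1.65·0.000125^(47/1000) = 1.0815
boil_factor = (1 − e^(−0.04·55))/4.15 = 0.2143
U = 1.0815 · 0.2143

0.2317


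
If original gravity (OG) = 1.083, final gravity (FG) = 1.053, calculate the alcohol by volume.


ABV = (OG − FG) · 131.25
ABV = (1.083 − 1.053) · 131.25

3.9375 % ABV


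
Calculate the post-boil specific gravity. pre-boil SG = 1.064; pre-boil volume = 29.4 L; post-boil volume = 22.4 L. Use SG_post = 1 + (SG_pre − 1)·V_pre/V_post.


pts_pre = (1.064 − 1)·1000 = 64.0000
pts_post = 64.0000·29.4/22.4 = 84.0000
SG_post = 1 + 84.0000/1000

1.0840


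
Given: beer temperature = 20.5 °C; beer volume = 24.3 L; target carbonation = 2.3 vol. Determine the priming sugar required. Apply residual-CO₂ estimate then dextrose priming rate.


residual = 14.695·(0.01821 + 0.09011·e^(−0.04·T));  sugar = (target − residual)·4.0·V
residual = 14.695·(0.01821 + 0.09011·e^(−0.04·20.5)) = 0.8508
sugar = (2.3 − 0.8508)·4.0·24.3

140.8622 g


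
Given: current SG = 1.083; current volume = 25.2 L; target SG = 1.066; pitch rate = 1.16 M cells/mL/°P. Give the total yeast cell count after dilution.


V_w = V·((SG_c−1)/(SG_t−1)−1);  °P = 259 − 259/SG_t;  cells = rate·(V+V_w)·°P
V_w = 25.2·((1.083−1)/(1.066−1)−1) = 6.4909
V_final = 25.2 + 6.4909 = 31.6909
°P = 259 − 259/1.066 = 16.0356
cells = 1.16·31.6909·16.0356

589.4937 billion cells


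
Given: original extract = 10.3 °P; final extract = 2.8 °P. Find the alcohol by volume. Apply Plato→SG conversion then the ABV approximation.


SG = 259/(259 − P);  ABV = (OG − FG)·131.25
OG = 259/(259 − 10.3) = 1.0414
FG = 259/(259 − 2.8) = 1.0109
ABV = (1.0414 − 1.0109)·131.25

4.0013 % ABV


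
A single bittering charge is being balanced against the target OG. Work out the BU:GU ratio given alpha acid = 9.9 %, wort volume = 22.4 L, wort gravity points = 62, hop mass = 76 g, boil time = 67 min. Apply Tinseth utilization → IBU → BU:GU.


U = 1.65·0.000125^(GP/1000)·(1−e^(−0.04t))/4.15;  IBU = (α/100)·m·U·1000/V;  BU:GU = IBU/GP
U = 1.65·0.000125^(62/1000)·(1−e^(−0.04·67))/4.15 = 0.2121
IBU = (9.9/100)·76·0.2121·1000/22.4 = 71.2522
BU:GU = 71.2522/62

1.1492


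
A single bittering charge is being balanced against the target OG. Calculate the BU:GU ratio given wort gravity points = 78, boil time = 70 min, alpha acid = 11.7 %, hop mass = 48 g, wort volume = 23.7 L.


U = 1.65·0.000125^(GP/1000)·(1−e^(−0.04t))/4.15;  IBU = (α/100)·m·U·1000/V;  BU:GU = IBU/GP
U = 1.65·0.000125^(78/1000)·(1−e^(−0.04·70))/4.15 = 0.1852
IBU = (11.7/100)·48·0.1852·1000/23.7 = 43.8962
BU:GU = 43.8962/78

0.5628


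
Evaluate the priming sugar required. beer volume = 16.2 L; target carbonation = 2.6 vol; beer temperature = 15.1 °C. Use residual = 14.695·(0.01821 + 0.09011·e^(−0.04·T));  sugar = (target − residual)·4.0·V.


residual = 14.695·(0.01821 + 0.09011·e^(−0.04·15.1)) = 0.9914
sugar = (2.6 − 0.9914)·4.0·16.2

104.2364 g


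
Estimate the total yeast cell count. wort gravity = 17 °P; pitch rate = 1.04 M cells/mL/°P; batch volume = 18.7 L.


cells (billions) = rate · V_L · °P
cells = 1.04 · 18.7 · 17

330.6160 billion cells


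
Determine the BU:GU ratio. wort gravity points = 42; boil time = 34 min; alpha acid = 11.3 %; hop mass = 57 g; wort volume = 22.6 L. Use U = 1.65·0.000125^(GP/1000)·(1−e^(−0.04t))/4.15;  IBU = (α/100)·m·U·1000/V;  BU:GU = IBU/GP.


U = 1.65·0.000125^(42/1000)·(1−e^(−0.04·34))/4.15 = 0.2026
IBU = (11.3/100)·57·0.2026·1000/22.6 = 57.7481
BU:GU = 57.7481/42

1.3750


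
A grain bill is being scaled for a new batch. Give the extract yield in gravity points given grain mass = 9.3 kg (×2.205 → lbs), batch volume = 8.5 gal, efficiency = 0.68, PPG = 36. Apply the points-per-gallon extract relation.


points = lbs × PPG × eff / vol
lbs = 9.3 × 2.205 = 20.5065
points = 20.5065 × 36 × 0.68 / 8.5

59.0587 points


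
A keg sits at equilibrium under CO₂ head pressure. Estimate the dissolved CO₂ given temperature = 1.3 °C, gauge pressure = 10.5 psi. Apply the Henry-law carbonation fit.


vols = (P + 14.695)·(0.01821 + 0.09011·e^(−0.04·T))
vols = (10.5 + 14.695)·(0.01821 + 0.09011·e^(−0.04·1.3))

2.6141 volumes


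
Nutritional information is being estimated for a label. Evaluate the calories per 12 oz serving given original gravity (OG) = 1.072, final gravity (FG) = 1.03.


ABW = (OG−FG)·131.25·0.79/FG;  °P = 259 − 259/SG (for OG→OE and FG→AE);  RE = 0.1808·OE + 0.8192·AE;  Cal = (6.9·ABW + 4·(RE−0.1))·FG·3.55
ABW = (1.072 − 1.03)·131.25·0.79/1.03 = 4.2280
OE = 259 − 259/1.072 = 17.3955 °P
AE = 259 − 259/1.03 = 7.5437 °P
RE = 0.1808·17.3955 + 0.8192·7.5437 = 9.3249 °P
Cal = (6.9·4.2280 + 4·(9.3249−0.1))·1.03·3.55

241.5961 kcal
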